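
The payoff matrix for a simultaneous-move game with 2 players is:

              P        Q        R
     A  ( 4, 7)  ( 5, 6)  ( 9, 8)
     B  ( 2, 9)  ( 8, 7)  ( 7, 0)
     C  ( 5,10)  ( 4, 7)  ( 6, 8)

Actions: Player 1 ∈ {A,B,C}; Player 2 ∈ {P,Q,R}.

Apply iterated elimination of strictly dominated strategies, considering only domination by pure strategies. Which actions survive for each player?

IESDS → P1:{A,C} P2:{P,R}

P2 drop Q (P beats it: A:7>6 B:9>7 C:10>7)
P1 drop B (A beats it: P:4>2 R:9>7)
P1→{A,C} P2→{P,R}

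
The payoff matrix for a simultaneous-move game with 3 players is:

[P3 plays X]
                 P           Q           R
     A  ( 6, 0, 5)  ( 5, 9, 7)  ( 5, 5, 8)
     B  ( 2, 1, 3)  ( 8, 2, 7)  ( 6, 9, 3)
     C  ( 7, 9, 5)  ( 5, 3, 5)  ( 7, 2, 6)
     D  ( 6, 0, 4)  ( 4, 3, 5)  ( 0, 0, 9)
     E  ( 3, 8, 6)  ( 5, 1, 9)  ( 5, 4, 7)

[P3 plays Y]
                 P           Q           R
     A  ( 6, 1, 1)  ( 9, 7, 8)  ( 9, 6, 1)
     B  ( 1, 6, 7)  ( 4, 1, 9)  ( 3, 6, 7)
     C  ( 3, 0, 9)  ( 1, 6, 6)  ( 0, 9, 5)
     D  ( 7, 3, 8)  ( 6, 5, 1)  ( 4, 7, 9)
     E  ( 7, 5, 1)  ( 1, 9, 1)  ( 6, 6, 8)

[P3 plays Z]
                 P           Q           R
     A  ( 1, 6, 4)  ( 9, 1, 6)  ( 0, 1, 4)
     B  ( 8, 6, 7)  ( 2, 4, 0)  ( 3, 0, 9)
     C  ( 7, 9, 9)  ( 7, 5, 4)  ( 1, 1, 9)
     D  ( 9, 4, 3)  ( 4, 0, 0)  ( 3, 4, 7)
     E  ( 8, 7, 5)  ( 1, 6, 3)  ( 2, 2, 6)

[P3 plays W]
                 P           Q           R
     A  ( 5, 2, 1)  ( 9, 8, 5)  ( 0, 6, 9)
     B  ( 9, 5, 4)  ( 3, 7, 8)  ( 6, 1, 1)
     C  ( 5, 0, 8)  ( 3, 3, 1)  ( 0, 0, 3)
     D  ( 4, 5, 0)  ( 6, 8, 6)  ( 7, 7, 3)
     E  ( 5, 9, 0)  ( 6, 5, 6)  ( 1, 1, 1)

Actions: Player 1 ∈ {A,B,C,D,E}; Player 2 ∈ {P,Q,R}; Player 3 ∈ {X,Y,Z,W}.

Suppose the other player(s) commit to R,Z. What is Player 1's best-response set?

u_1(A vs R,Z) = 0
u_1(B vs R,Z) = 3
u_1(C vs R,Z) = 1
u_1(D vs R,Z) = 3
u_1(E vs R,Z) = 2
max payoff 3 at {B,D}

argmax u_1 = {B,D}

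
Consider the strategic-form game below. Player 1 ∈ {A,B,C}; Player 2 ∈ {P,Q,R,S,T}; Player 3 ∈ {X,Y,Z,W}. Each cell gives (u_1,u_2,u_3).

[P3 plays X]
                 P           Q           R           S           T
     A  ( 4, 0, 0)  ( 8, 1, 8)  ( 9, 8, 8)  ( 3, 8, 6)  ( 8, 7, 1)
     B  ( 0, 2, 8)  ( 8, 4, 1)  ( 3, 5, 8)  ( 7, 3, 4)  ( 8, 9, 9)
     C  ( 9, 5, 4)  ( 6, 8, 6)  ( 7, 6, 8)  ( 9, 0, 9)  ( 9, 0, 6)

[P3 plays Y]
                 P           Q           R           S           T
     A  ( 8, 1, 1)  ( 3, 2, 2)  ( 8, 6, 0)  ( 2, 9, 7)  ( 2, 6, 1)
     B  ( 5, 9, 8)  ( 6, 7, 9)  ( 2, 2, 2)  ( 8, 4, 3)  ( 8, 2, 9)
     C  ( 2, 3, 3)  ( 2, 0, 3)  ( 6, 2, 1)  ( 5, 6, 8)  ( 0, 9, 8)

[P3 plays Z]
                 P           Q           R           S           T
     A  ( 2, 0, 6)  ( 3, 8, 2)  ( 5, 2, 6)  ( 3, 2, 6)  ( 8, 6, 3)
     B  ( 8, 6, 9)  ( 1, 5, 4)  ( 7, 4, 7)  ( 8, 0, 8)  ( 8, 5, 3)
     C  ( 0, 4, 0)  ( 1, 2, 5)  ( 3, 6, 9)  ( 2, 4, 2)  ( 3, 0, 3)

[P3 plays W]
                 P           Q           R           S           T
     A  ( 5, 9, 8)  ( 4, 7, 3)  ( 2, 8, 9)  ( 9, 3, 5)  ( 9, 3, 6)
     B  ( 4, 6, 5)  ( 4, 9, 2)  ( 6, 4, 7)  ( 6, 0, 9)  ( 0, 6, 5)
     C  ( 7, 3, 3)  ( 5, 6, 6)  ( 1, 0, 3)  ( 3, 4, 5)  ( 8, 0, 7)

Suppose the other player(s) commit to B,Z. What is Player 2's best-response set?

argmax u_2 = {P}

u_2(P vs B,Z) = 6
u_2(Q vs B,Z) = 5
u_2(R vs B,Z) = 4
u_2(S vs B,Z) = 0
u_2(T vs B,Z) = 5
max payoff 6 at {P}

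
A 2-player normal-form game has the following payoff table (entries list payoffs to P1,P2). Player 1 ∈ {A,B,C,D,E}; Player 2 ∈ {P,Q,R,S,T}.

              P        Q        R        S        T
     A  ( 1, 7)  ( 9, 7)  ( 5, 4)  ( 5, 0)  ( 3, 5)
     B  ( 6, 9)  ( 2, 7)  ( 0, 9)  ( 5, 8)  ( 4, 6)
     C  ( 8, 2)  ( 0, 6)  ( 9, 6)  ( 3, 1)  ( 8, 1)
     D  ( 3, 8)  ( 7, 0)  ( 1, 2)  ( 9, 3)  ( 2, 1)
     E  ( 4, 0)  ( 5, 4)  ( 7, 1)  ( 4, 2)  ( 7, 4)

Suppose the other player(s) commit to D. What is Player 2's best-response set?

u_2(P vs D) = 8
u_2(Q vs D) = 0
u_2(R vs D) = 2
u_2(S vs D) = 3
u_2(T vs D) = 1
max payoff 8 at {P}

argmax u_2 = {P}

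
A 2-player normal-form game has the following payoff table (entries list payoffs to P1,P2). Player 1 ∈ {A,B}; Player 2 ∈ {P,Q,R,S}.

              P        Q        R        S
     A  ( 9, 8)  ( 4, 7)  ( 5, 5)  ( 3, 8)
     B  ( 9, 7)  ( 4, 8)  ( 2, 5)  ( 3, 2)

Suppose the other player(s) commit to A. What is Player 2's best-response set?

BR_2 = {P,S}

u_2(P vs A) = 8
u_2(Q vs A) = 7
u_2(R vs A) = 5
u_2(S vs A) = 8
max payoff 8 at {P,S}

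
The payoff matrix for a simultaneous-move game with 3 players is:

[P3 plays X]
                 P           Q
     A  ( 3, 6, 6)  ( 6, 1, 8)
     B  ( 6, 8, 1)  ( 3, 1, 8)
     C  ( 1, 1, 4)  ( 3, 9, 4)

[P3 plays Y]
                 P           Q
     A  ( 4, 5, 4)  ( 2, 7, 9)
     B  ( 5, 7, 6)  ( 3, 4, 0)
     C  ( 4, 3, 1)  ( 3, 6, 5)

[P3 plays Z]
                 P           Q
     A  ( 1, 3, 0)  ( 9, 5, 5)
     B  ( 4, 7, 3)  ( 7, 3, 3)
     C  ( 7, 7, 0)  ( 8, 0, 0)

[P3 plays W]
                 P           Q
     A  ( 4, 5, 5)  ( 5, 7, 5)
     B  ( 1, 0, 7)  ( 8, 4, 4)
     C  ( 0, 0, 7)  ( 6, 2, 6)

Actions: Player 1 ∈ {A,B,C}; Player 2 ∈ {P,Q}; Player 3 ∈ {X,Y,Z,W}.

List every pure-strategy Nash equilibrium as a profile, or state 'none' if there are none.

(A,P,X): not NE [P1→B gives 6>3]
(A,P,Y): not NE [P1→B gives 5>4; P2→Q gives 7>5; P3→X gives 6>4]
(A,P,Z): not NE [P1→C gives 7>1; P2→Q gives 5>3; P3→X gives 6>0]
(A,P,W): not NE [P2→Q gives 7>5; P3→X gives 6>5]
(A,Q,X): not NE [P2→P gives 6>1; P3→Y gives 9>8]
(A,Q,Y): not NE [P1→C gives 3>2]
(A,Q,Z): not NE [P3→Y gives 9>5]
(A,Q,W): not NE [P1→B gives 8>5; P3→Y gives 9>5]
(B,P,X): not NE [P3→W gives 7>1]
(B,P,Y): not NE [P3→W gives 7>6]
(B,P,Z): not NE [P1→C gives 7>4; P3→W gives 7>3]
(B,P,W): not NE [P1→A gives 4>1; P2→Q gives 4>0]
(B,Q,X): not NE [P1→A gives 6>3; P2→P gives 8>1]
(B,Q,Y): not NE [P2→P gives 7>4; P3→X gives 8>0]
(B,Q,Z): not NE [P1→A gives 9>7; P2→P gives 7>3; P3→X gives 8>3]
(B,Q,W): not NE [P3→X gives 8>4]
(C,P,X): not NE [P1→B gives 6>1; P2→Q gives 9>1; P3→W gives 7>4]
(C,P,Y): not NE [P1→B gives 5>4; P2→Q gives 6>3; P3→W gives 7>1]
(C,P,Z): not NE [P3→W gives 7>0]
(C,P,W): not NE [P1→A gives 4>0; P2→Q gives 2>0]
(C,Q,X): not NE [P1→A gives 6>3; P3→W gives 6>4]
(C,Q,Y): not NE [P3→W gives 6>5]
(C,Q,Z): not NE [P1→A gives 9>8; P2→P gives 7>0; P3→W gives 6>0]
(C,Q,W): not NE [P1→B gives 8>6]

No pure NE.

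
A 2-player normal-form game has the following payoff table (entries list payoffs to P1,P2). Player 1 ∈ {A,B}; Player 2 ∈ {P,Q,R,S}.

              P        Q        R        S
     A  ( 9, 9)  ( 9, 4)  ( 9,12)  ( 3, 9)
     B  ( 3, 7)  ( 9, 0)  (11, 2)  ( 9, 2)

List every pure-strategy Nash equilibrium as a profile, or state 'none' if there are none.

No pure NE.

(A,P): not NE [P2→R gives 12>9]
(A,Q): not NE [P2→R gives 12>4]
(A,R): not NE [P1→B gives 11>9]
(A,S): not NE [P1→B gives 9>3; P2→R gives 12>9]
(B,P): not NE [P1→A gives 9>3]
(B,Q): not NE [P2→P gives 7>0]
(B,R): not NE [P2→P gives 7>2]
(B,S): not NE [P2→P gives 7>2]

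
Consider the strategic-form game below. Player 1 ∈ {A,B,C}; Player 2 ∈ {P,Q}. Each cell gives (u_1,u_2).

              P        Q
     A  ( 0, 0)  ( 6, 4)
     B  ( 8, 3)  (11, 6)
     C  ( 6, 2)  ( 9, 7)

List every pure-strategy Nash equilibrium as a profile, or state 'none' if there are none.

(A,P): not NE [P1→B gives 8>0; P2→Q gives 4>0]
(A,Q): not NE [P1→B gives 11>6]
(B,P): not NE [P2→Q gives 6>3]
(B,Q): NE
(C,P): not NE [P1→B gives 8>6; P2→Q gives 7>2]
(C,Q): not NE [P1→B gives 11>9]

PSNE = {(B,Q)}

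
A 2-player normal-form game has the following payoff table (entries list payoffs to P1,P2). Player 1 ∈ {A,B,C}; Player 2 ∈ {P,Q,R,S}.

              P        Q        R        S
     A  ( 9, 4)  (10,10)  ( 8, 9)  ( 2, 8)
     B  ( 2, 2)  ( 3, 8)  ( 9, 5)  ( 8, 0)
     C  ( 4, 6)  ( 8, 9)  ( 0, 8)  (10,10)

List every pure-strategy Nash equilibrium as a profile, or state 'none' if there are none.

(A,P): not NE [P2→Q gives 10>4]
(A,Q): NE
(A,R): not NE [P1→B gives 9>8; P2→Q gives 10>9]
(A,S): not NE [P1→C gives 10>2; P2→Q gives 10>8]
(B,P): not NE [P1→A gives 9>2; P2→Q gives 8>2]
(B,Q): not NE [P1→A gives 10>3]
(B,R): not NE [P2→Q gives 8>5]
(B,S): not NE [P1→C gives 10>8; P2→Q gives 8>0]
(C,P): not NE [P1→A gives 9>4; P2→S gives 10>6]
(C,Q): not NE [P1→A gives 10>8; P2→S gives 10>9]
(C,R): not NE [P1→B gives 9>0; P2→S gives 10>8]
(C,S): NE

PSNE = {(A,Q), (C,S)}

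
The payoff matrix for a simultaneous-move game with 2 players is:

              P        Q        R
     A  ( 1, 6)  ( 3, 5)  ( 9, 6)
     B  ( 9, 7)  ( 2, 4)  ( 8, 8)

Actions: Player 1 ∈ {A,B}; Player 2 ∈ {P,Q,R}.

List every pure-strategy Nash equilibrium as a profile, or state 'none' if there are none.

(A,P): not NE [P1→B gives 9>1]
(A,Q): not NE [P2→R gives 6>5]
(A,R): NE
(B,P): not NE [P2→R gives 8>7]
(B,Q): not NE [P1→A gives 3>2; P2→R gives 8>4]
(B,R): not NE [P1→A gives 9>8]

NE set: (A,R)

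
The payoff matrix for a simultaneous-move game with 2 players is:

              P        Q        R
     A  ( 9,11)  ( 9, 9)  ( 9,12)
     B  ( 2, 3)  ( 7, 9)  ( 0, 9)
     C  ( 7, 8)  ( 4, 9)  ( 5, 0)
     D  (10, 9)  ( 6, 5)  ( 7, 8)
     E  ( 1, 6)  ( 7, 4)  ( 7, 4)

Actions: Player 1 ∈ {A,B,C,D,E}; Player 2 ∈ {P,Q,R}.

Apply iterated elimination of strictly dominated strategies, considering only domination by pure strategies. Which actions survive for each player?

P1 drop B (A beats it: P:9>2 Q:9>7 R:9>0)
P1 drop C (A beats it: P:9>7 Q:9>4 R:9>5)
P1 drop E (A beats it: P:9>1 Q:9>7 R:9>7)
P2 drop Q (P beats it: A:11>9 D:9>5)
P1→{A,D} P2→{P,R}

Survivors P1:{A,D} P2:{P,R}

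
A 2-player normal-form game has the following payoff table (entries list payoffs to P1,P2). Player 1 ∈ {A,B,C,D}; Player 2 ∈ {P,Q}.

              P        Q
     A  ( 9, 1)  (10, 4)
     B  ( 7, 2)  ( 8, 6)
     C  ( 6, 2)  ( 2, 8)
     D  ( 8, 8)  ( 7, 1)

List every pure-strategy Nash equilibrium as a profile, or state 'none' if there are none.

Nash profiles: (A,Q)

(A,P): not NE [P2→Q gives 4>1]
(A,Q): NE
(B,P): not NE [P1→A gives 9>7; P2→Q gives 6>2]
(B,Q): not NE [P1→A gives 10>8]
(C,P): not NE [P1→A gives 9>6; P2→Q gives 8>2]
(C,Q): not NE [P1→A gives 10>2]
(D,P): not NE [P1→A gives 9>8]
(D,Q): not NE [P1→A gives 10>7; P2→P gives 8>1]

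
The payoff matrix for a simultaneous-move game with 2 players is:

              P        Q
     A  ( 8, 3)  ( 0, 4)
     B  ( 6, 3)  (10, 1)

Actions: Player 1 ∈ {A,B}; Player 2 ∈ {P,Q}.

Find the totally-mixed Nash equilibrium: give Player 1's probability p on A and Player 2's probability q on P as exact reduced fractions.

p=2/3, q=5/6

P1 indiff ⇒ q·8+(1-q)·0 = q·6+(1-q)·10 ⇒ q(2) = (1-q)(10) ⇒ q = 5/6
P2 indiff ⇒ p·3+(1-p)·3 = p·4+(1-p)·1 ⇒ p(-1) = (1-p)(-2) ⇒ p = 2/3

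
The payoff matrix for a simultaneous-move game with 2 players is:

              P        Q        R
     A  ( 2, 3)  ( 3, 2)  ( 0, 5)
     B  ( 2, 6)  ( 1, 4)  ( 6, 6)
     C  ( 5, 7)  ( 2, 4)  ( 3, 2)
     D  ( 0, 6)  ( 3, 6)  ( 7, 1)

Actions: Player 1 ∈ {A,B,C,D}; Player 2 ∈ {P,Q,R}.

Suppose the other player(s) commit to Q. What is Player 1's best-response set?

BR_1 = {A,D}

u_1(A vs Q) = 3
u_1(B vs Q) = 1
u_1(C vs Q) = 2
u_1(D vs Q) = 3
max payoff 3 at {A,D}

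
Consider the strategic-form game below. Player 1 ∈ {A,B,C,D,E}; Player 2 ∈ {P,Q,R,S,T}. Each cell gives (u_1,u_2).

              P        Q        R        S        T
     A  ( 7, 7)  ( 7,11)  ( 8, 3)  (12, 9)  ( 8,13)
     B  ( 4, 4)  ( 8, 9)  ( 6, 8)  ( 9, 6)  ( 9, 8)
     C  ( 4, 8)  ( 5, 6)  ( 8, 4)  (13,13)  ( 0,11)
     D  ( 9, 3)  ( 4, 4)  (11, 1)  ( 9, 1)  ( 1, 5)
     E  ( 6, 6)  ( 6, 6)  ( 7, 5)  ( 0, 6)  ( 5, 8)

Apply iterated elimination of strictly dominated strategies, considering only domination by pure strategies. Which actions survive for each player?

Remaining: P1:{A,B,C} P2:{Q,S,T}

P1 drop E (A beats it: P:7>6 Q:7>6 R:8>7 S:12>0 T:8>5)
P2 drop P (T beats it: A:13>7 B:8>4 C:11>8 D:5>3)
P2 drop R (Q beats it: A:11>3 B:9>8 C:6>4 D:4>1)
P1 drop D (A beats it: Q:7>4 S:12>9 T:8>1)
P1→{A,B,C} P2→{Q,S,T}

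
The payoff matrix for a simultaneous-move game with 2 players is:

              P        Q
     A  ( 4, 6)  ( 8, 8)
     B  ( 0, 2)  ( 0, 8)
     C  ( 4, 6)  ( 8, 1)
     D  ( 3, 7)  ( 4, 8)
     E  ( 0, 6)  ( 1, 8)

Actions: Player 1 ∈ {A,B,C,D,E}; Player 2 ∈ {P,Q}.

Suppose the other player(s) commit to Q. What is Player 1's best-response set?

argmax u_1 = {A,C}

u_1(A vs Q) = 8
u_1(B vs Q) = 0
u_1(C vs Q) = 8
u_1(D vs Q) = 4
u_1(E vs Q) = 1
max payoff 8 at {A,C}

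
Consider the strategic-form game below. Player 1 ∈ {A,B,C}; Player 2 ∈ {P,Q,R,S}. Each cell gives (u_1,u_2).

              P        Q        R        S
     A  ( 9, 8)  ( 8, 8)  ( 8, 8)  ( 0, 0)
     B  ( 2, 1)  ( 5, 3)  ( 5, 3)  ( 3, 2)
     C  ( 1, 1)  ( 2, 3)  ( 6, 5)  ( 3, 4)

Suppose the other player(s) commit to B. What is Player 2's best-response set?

u_2(P vs B) = 1
u_2(Q vs B) = 3
u_2(R vs B) = 3
u_2(S vs B) = 2
max payoff 3 at {Q,R}

P2 best: {Q,R}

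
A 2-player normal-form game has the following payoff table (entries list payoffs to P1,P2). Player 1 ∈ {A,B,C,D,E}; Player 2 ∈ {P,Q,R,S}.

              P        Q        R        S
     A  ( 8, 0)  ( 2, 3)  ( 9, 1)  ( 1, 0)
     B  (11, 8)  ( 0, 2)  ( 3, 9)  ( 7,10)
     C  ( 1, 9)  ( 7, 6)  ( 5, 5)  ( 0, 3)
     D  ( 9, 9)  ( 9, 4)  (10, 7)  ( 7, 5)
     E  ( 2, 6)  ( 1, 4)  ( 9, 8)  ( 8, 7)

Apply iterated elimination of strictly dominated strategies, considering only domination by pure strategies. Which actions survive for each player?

Remaining: P1:{B,D,E} P2:{P,R,S}

P1 drop A (D beats it: P:9>8 Q:9>2 R:10>9 S:7>1)
P1 drop C (D beats it: P:9>1 Q:9>7 R:10>5 S:7>0)
P2 drop Q (P beats it: B:8>2 D:9>4 E:6>4)
P1→{B,D,E} P2→{P,R,S}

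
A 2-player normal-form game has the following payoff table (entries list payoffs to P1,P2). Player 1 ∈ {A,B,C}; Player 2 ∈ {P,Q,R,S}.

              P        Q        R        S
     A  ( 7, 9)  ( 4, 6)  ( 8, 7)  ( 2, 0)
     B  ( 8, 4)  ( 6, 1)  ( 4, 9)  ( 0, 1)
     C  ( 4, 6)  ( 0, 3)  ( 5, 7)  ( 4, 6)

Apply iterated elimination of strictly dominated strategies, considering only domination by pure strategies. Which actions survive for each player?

P2 drop Q (P beats it: A:9>6 B:4>1 C:6>3)
P2 drop S (R beats it: A:7>0 B:9>1 C:7>6)
P1 drop C (A beats it: P:7>4 R:8>5)
P1→{A,B} P2→{P,R}

IESDS → P1:{A,B} P2:{P,R}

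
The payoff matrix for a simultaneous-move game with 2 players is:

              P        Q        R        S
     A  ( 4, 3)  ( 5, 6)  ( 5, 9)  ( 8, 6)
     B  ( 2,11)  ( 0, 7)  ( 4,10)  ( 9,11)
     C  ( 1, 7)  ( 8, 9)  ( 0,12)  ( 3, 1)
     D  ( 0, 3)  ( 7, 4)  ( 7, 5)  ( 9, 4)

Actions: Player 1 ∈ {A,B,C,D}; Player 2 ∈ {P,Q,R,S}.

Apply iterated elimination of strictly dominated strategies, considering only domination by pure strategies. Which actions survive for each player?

P2 drop Q (R beats it: A:9>6 B:10>7 C:12>9 D:5>4)
P1 drop C (A beats it: P:4>1 R:5>0 S:8>3)
P1→{A,B,D} P2→{P,R,S}

Remaining: P1:{A,B,D} P2:{P,R,S}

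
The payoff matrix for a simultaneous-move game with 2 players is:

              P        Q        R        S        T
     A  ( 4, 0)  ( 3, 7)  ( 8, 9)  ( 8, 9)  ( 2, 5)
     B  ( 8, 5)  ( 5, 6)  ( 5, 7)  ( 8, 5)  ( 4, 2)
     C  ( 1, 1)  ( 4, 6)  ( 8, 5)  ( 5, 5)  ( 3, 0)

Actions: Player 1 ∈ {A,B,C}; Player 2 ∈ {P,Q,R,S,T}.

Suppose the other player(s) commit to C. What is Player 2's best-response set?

u_2(P vs C) = 1
u_2(Q vs C) = 6
u_2(R vs C) = 5
u_2(S vs C) = 5
u_2(T vs C) = 0
max payoff 6 at {Q}

BR_2 = {Q}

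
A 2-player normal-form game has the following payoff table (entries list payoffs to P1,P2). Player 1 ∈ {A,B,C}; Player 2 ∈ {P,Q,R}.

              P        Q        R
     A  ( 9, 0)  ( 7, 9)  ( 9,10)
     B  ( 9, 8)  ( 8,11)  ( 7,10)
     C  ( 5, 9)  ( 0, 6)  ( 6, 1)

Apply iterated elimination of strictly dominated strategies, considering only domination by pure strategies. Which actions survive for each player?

Survivors P1:{A,B} P2:{Q,R}

P1 drop C (A beats it: P:9>5 Q:7>0 R:9>6)
P2 drop P (Q beats it: A:9>0 B:11>8)
P1→{A,B} P2→{Q,R}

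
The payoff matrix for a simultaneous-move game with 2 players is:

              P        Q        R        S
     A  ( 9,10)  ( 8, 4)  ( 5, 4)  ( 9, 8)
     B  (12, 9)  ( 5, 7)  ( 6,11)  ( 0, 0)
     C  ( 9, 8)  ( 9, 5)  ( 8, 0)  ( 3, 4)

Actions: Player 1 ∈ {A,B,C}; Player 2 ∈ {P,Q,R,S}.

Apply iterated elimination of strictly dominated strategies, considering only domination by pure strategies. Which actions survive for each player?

P2 drop Q (P beats it: A:10>4 B:9>7 C:8>5)
P2 drop S (P beats it: A:10>8 B:9>0 C:8>4)
P1 drop A (B beats it: P:12>9 R:6>5)
P1→{B,C} P2→{P,R}

Survivors P1:{B,C} P2:{P,R}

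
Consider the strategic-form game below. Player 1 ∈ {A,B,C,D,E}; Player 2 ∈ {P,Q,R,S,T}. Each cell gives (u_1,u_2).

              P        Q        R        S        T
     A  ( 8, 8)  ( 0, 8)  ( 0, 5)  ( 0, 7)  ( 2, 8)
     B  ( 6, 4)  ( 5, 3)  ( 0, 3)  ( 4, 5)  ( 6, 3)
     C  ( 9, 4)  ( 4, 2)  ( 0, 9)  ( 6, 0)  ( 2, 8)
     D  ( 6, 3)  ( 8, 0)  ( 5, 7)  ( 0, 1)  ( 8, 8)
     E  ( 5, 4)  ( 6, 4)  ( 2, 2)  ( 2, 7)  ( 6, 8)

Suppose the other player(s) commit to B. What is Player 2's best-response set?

P2 best: {S}

u_2(P vs B) = 4
u_2(Q vs B) = 3
u_2(R vs B) = 3
u_2(S vs B) = 5
u_2(T vs B) = 3
max payoff 5 at {S}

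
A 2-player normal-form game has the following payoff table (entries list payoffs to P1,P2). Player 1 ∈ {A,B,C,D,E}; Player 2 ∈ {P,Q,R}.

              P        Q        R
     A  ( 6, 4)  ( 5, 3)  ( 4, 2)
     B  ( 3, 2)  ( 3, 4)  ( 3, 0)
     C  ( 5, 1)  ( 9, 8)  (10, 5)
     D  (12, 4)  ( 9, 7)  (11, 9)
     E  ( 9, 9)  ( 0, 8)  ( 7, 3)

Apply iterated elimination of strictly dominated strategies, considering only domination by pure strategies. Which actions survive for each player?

P1 drop A (D beats it: P:12>6 Q:9>5 R:11>4)
P1 drop B (C beats it: P:5>3 Q:9>3 R:10>3)
P1 drop E (D beats it: P:12>9 Q:9>0 R:11>7)
P2 drop P (Q beats it: C:8>1 D:7>4)
P1→{C,D} P2→{Q,R}

Remaining: P1:{C,D} P2:{Q,R}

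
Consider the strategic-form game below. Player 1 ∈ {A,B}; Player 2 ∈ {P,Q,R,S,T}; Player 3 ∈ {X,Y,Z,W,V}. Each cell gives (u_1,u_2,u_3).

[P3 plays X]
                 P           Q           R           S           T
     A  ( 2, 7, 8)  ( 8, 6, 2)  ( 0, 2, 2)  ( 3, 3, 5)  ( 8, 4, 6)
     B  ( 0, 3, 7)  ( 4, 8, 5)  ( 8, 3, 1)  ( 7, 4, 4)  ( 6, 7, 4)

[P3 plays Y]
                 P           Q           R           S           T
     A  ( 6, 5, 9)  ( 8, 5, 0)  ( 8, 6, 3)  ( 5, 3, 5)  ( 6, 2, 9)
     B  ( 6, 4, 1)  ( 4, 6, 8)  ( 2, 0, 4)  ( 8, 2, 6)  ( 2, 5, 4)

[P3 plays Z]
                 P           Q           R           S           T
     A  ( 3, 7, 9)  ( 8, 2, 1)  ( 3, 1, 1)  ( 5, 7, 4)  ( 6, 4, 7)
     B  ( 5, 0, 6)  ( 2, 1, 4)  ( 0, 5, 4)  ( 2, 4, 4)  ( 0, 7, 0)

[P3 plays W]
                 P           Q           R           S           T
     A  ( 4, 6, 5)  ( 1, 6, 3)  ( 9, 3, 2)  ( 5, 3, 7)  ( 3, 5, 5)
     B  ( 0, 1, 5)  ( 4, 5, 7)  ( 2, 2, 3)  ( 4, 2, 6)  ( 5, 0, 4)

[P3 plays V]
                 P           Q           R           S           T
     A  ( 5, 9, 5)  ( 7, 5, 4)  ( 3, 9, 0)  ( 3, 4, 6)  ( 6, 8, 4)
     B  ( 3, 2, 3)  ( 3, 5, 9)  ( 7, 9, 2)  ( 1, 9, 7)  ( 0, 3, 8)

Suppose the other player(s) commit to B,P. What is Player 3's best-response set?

u_3(X vs B,P) = 7
u_3(Y vs B,P) = 1
u_3(Z vs B,P) = 6
u_3(W vs B,P) = 5
u_3(V vs B,P) = 3
max payoff 7 at {X}

argmax u_3 = {X}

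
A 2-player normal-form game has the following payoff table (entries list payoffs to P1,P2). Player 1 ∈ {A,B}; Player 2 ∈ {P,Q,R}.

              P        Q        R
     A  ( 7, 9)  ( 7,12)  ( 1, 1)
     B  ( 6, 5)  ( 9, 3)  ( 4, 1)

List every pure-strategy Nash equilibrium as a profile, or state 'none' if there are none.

(A,P): not NE [P2→Q gives 12>9]
(A,Q): not NE [P1→B gives 9>7]
(A,R): not NE [P1→B gives 4>1; P2→Q gives 12>1]
(B,P): not NE [P1→A gives 7>6]
(B,Q): not NE [P2→P gives 5>3]
(B,R): not NE [P2→P gives 5>1]

Equilibria: none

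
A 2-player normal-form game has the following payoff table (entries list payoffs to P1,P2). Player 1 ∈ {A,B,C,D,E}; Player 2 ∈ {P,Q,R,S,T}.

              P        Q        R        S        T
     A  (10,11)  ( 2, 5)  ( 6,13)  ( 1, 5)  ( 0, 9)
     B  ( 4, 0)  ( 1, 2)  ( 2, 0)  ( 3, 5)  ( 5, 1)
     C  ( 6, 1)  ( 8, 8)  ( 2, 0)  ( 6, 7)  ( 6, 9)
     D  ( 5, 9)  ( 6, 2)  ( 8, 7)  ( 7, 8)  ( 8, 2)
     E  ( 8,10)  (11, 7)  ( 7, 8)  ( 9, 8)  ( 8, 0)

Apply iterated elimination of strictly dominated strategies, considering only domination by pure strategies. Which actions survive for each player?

P1 drop B (D beats it: P:5>4 Q:6>1 R:8>2 S:7>3 T:8>5)
P1 drop C (E beats it: P:8>6 Q:11>8 R:7>2 S:9>6 T:8>6)
P2 drop Q (P beats it: A:11>5 D:9>2 E:10>7)
P2 drop S (P beats it: A:11>5 D:9>8 E:10>8)
P2 drop T (P beats it: A:11>9 D:9>2 E:10>0)
P1→{A,D,E} P2→{P,R}

IESDS → P1:{A,D,E} P2:{P,R}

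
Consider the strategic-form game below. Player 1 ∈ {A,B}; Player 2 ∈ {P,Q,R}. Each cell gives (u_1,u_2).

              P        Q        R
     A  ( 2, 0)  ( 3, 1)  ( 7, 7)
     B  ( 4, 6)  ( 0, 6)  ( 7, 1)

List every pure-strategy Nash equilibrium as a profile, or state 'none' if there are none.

NE set: (A,R), (B,P)

(A,P): not NE [P1→B gives 4>2; P2→R gives 7>0]
(A,Q): not NE [P2→R gives 7>1]
(A,R): NE
(B,P): NE
(B,Q): not NE [P1→A gives 3>0]
(B,R): not NE [P2→Q gives 6>1]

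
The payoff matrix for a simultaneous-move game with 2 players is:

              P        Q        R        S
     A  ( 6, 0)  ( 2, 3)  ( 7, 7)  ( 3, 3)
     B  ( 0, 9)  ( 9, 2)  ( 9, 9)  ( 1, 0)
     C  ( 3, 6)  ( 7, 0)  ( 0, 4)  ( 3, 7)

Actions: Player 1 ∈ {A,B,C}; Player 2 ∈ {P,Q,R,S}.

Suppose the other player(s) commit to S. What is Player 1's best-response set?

u_1(A vs S) = 3
u_1(B vs S) = 1
u_1(C vs S) = 3
max payoff 3 at {A,C}

BR_1 = {A,C}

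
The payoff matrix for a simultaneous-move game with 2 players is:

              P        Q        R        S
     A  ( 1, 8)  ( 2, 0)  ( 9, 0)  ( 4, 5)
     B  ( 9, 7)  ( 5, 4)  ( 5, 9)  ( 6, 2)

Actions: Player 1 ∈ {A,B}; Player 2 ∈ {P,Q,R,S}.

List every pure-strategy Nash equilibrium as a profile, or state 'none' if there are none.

No pure NE.

(A,P): not NE [P1→B gives 9>1]
(A,Q): not NE [P1→B gives 5>2; P2→P gives 8>0]
(A,R): not NE [P2→P gives 8>0]
(A,S): not NE [P1→B gives 6>4; P2→P gives 8>5]
(B,P): not NE [P2→R gives 9>7]
(B,Q): not NE [P2→R gives 9>4]
(B,R): not NE [P1→A gives 9>5]
(B,S): not NE [P2→R gives 9>2]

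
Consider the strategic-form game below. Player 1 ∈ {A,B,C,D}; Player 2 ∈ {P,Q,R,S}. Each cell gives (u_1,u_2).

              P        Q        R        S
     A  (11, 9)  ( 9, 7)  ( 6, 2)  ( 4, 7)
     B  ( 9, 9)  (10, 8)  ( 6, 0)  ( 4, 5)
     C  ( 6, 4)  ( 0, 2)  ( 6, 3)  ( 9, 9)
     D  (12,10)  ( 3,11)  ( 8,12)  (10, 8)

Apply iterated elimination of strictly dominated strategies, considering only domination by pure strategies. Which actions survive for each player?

P1 drop C (D beats it: P:12>6 Q:3>0 R:8>6 S:10>9)
P2 drop S (P beats it: A:9>7 B:9>5 D:10>8)
P1→{A,B,D} P2→{P,Q,R}

Remaining: P1:{A,B,D} P2:{P,Q,R}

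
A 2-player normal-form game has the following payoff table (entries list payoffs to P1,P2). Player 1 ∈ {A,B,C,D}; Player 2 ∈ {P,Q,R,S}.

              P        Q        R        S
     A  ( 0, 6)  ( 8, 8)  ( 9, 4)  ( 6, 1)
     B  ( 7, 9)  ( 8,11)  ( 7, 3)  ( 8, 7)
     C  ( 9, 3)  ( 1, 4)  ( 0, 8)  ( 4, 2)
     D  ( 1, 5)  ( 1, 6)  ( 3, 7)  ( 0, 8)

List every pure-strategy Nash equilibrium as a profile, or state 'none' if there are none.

(A,P): not NE [P1→C gives 9>0; P2→Q gives 8>6]
(A,Q): NE
(A,R): not NE [P2→Q gives 8>4]
(A,S): not NE [P1→B gives 8>6; P2→Q gives 8>1]
(B,P): not NE [P1→C gives 9>7; P2→Q gives 11>9]
(B,Q): NE
(B,R): not NE [P1→A gives 9>7; P2→Q gives 11>3]
(B,S): not NE [P2→Q gives 11>7]
(C,P): not NE [P2→R gives 8>3]
(C,Q): not NE [P1→B gives 8>1; P2→R gives 8>4]
(C,R): not NE [P1→A gives 9>0]
(C,S): not NE [P1→B gives 8>4; P2→R gives 8>2]
(D,P): not NE [P1→C gives 9>1; P2→S gives 8>5]
(D,Q): not NE [P1→B gives 8>1; P2→S gives 8>6]
(D,R): not NE [P1→A gives 9>3; P2→S gives 8>7]
(D,S): not NE [P1→B gives 8>0]

PSNE = {(A,Q), (B,Q)}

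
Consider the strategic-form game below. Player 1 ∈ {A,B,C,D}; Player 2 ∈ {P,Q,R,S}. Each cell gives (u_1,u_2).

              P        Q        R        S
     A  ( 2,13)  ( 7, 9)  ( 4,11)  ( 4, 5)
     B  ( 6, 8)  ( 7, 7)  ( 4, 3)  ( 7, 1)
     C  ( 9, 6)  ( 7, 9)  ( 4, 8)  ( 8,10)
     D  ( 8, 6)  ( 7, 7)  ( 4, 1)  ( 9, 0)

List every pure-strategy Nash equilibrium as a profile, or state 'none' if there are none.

(A,P): not NE [P1→C gives 9>2]
(A,Q): not NE [P2→P gives 13>9]
(A,R): not NE [P2→P gives 13>11]
(A,S): not NE [P1→D gives 9>4; P2→P gives 13>5]
(B,P): not NE [P1→C gives 9>6]
(B,Q): not NE [P2→P gives 8>7]
(B,R): not NE [P2→P gives 8>3]
(B,S): not NE [P1→D gives 9>7; P2→P gives 8>1]
(C,P): not NE [P2→S gives 10>6]
(C,Q): not NE [P2→S gives 10>9]
(C,R): not NE [P2→S gives 10>8]
(C,S): not NE [P1→D gives 9>8]
(D,P): not NE [P1→C gives 9>8; P2→Q gives 7>6]
(D,Q): NE
(D,R): not NE [P2→Q gives 7>1]
(D,S): not NE [P2→Q gives 7>0]

PSNE = {(D,Q)}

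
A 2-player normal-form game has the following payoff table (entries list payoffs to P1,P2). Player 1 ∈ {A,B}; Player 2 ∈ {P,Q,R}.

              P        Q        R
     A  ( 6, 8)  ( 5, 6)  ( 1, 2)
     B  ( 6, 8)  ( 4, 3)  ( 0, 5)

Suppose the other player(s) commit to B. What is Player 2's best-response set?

argmax u_2 = {P}

u_2(P vs B) = 8
u_2(Q vs B) = 3
u_2(R vs B) = 5
max payoff 8 at {P}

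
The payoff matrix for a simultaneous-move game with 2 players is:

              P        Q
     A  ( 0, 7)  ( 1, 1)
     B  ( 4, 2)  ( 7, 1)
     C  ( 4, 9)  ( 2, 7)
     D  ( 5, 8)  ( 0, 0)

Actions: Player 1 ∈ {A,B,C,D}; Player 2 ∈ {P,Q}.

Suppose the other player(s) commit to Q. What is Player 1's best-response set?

u_1(A vs Q) = 1
u_1(B vs Q) = 7
u_1(C vs Q) = 2
u_1(D vs Q) = 0
max payoff 7 at {B}

P1 best: {B}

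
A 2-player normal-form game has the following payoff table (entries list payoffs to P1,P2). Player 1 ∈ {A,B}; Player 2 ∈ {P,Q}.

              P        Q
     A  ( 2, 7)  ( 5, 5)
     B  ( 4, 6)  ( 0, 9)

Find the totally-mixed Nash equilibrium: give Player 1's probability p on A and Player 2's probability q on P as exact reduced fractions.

p=3/5, q=5/7

P1 indiff ⇒ q·2+(1-q)·5 = q·4+(1-q)·0 ⇒ q(-2) = (1-q)(-5) ⇒ q = 5/7
P2 indiff ⇒ p·7+(1-p)·6 = p·5+(1-p)·9 ⇒ p(2) = (1-p)(3) ⇒ p = 3/5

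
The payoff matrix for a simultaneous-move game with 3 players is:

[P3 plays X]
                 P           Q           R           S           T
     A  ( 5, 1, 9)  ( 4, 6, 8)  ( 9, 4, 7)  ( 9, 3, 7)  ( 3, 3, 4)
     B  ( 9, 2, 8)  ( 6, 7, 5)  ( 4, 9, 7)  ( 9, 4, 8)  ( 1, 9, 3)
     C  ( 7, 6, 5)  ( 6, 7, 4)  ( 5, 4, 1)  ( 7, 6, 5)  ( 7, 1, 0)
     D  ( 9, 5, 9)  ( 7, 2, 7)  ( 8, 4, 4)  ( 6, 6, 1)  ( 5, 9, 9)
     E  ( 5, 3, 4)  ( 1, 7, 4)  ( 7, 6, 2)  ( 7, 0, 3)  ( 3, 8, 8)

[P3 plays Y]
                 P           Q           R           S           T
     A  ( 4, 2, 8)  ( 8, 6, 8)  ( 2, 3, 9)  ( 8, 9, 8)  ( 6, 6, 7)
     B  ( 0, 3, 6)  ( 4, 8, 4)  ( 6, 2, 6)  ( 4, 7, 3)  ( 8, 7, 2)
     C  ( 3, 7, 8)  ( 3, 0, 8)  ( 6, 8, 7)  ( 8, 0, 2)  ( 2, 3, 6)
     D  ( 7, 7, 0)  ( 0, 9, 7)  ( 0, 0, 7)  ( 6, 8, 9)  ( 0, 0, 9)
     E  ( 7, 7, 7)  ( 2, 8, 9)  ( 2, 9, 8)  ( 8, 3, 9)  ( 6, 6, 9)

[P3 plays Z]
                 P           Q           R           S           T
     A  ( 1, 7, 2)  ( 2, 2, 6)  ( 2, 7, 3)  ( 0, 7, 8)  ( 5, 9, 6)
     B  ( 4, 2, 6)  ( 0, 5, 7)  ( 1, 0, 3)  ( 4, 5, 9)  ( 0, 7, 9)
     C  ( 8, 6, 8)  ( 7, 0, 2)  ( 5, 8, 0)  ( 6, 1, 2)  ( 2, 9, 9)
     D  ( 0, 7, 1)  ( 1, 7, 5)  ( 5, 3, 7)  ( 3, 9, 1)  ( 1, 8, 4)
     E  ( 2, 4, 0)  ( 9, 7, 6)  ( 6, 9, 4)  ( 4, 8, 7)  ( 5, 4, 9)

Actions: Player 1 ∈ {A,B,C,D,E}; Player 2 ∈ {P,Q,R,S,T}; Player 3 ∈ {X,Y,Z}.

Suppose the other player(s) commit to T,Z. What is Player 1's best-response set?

u_1(A vs T,Z) = 5
u_1(B vs T,Z) = 0
u_1(C vs T,Z) = 2
u_1(D vs T,Z) = 1
u_1(E vs T,Z) = 5
max payoff 5 at {A,E}

BR_1 = {A,E}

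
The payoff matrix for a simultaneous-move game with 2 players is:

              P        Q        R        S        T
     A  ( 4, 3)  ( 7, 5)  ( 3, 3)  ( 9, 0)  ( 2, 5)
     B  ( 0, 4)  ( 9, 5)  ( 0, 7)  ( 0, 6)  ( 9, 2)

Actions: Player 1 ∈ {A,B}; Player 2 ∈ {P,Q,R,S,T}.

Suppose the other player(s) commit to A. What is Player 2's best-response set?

u_2(P vs A) = 3
u_2(Q vs A) = 5
u_2(R vs A) = 3
u_2(S vs A) = 0
u_2(T vs A) = 5
max payoff 5 at {Q,T}

P2 best: {Q,T}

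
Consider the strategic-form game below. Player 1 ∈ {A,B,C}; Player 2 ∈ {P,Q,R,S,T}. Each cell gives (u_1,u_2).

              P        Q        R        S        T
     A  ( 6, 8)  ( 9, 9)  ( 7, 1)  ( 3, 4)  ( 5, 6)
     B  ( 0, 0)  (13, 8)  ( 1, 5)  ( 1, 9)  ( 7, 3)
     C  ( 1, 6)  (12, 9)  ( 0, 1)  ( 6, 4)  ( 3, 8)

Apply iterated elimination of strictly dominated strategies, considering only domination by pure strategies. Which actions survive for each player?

IESDS → P1:{B,C} P2:{Q,S}

P2 drop P (Q beats it: A:9>8 B:8>0 C:9>6)
P2 drop R (Q beats it: A:9>1 B:8>5 C:9>1)
P2 drop T (Q beats it: A:9>6 B:8>3 C:9>8)
P1 drop A (C beats it: Q:12>9 S:6>3)
P1→{B,C} P2→{Q,S}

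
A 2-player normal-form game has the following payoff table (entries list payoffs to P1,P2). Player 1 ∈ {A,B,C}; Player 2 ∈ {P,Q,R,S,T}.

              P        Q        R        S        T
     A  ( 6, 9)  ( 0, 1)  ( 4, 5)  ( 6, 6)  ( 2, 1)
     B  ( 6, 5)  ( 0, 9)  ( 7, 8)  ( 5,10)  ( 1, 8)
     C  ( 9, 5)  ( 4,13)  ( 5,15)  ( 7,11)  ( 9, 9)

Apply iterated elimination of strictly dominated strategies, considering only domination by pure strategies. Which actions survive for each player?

P1 drop A (C beats it: P:9>6 Q:4>0 R:5>4 S:7>6 T:9>2)
P2 drop P (Q beats it: B:9>5 C:13>5)
P2 drop T (Q beats it: B:9>8 C:13>9)
P1→{B,C} P2→{Q,R,S}

Survivors P1:{B,C} P2:{Q,R,S}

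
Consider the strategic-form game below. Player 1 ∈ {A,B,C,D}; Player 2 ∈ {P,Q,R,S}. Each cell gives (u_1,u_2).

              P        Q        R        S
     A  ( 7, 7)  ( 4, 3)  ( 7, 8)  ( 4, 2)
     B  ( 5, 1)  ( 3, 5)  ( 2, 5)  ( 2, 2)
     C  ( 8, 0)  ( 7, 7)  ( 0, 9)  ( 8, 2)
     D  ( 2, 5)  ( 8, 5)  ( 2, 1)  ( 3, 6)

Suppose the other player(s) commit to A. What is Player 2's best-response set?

BR_2 = {R}

u_2(P vs A) = 7
u_2(Q vs A) = 3
u_2(R vs A) = 8
u_2(S vs A) = 2
max payoff 8 at {R}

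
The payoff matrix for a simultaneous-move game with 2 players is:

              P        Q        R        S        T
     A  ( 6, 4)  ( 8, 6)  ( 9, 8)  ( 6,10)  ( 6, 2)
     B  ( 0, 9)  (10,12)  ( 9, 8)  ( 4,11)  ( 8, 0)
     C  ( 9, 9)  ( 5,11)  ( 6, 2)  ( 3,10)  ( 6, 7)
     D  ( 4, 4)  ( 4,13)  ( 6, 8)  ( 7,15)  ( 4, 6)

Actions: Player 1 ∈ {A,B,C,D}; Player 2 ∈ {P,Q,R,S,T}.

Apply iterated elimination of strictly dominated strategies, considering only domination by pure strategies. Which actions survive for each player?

P2 drop P (Q beats it: A:6>4 B:12>9 C:11>9 D:13>4)
P1 drop C (B beats it: Q:10>5 R:9>6 S:4>3 T:8>6)
P2 drop R (S beats it: A:10>8 B:11>8 D:15>8)
P2 drop T (Q beats it: A:6>2 B:12>0 D:13>6)
P1→{A,B,D} P2→{Q,S}

IESDS → P1:{A,B,D} P2:{Q,S}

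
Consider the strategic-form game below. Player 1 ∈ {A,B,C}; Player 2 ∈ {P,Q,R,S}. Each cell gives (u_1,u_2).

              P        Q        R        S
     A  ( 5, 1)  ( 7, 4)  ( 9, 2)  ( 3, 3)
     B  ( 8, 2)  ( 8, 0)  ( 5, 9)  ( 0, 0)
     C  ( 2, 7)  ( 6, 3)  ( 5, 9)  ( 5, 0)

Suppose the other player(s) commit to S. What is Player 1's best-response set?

u_1(A vs S) = 3
u_1(B vs S) = 0
u_1(C vs S) = 5
max payoff 5 at {C}

BR_1 = {C}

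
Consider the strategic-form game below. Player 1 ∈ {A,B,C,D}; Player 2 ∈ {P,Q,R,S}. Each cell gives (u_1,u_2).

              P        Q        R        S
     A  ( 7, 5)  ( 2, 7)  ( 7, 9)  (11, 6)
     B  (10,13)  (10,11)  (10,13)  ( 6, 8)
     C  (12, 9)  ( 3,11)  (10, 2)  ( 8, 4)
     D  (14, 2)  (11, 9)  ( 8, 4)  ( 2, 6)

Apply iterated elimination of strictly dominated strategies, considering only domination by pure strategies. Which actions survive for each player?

P2 drop S (Q beats it: A:7>6 B:11>8 C:11>4 D:9>6)
P1 drop A (B beats it: P:10>7 Q:10>2 R:10>7)
P1→{B,C,D} P2→{P,Q,R}

Remaining: P1:{B,C,D} P2:{P,Q,R}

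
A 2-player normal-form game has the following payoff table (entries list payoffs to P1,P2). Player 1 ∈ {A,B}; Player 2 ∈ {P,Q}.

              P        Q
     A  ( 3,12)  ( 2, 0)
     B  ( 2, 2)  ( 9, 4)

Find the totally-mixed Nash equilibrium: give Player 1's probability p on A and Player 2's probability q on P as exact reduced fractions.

p=1/7, q=7/8

P1 indiff ⇒ q·3+(1-q)·2 = q·2+(1-q)·9 ⇒ q(1) = (1-q)(7) ⇒ q = 7/8
P2 indiff ⇒ p·12+(1-p)·2 = p·0+(1-p)·4 ⇒ p(12) = (1-p)(2) ⇒ p = 1/7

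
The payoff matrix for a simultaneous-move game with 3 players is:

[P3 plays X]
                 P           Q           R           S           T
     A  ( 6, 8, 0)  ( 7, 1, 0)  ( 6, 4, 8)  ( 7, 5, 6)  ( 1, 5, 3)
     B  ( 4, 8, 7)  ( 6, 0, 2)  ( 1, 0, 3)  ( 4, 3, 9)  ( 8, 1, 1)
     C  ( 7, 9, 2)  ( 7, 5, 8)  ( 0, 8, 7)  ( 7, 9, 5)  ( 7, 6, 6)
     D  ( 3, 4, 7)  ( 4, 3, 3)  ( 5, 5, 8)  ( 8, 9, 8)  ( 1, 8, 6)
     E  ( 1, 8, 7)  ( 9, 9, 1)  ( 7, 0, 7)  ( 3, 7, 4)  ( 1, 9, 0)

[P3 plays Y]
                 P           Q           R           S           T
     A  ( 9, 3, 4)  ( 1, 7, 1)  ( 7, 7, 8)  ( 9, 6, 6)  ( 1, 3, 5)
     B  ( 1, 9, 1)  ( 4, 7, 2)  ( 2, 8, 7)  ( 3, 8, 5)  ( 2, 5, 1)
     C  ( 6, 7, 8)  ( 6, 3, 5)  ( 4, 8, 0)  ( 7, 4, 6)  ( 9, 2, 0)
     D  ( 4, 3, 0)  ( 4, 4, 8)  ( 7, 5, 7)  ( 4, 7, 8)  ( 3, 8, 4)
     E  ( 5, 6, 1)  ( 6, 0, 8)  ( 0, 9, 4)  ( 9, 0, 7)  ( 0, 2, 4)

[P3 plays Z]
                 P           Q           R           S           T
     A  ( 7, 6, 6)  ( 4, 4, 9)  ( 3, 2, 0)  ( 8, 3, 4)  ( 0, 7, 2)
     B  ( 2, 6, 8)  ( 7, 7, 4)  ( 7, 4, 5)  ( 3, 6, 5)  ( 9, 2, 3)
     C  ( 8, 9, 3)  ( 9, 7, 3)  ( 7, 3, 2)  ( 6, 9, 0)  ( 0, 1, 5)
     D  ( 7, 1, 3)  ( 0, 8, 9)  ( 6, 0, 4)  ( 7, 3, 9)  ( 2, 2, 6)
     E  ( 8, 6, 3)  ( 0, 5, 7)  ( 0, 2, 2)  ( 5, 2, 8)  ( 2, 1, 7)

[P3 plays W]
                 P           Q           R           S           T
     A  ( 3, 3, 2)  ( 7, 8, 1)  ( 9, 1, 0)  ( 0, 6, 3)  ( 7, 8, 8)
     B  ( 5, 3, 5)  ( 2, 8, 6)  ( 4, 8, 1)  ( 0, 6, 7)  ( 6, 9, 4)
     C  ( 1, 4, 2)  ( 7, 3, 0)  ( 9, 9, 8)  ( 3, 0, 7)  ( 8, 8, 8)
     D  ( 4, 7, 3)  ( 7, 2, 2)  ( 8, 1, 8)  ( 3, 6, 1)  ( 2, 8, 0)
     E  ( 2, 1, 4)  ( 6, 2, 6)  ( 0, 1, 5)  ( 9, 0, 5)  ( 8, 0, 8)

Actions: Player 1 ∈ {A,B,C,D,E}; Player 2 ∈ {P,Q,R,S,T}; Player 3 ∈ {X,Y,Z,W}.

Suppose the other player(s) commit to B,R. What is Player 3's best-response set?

P3 best: {Y}

u_3(X vs B,R) = 3
u_3(Y vs B,R) = 7
u_3(Z vs B,R) = 5
u_3(W vs B,R) = 1
max payoff 7 at {Y}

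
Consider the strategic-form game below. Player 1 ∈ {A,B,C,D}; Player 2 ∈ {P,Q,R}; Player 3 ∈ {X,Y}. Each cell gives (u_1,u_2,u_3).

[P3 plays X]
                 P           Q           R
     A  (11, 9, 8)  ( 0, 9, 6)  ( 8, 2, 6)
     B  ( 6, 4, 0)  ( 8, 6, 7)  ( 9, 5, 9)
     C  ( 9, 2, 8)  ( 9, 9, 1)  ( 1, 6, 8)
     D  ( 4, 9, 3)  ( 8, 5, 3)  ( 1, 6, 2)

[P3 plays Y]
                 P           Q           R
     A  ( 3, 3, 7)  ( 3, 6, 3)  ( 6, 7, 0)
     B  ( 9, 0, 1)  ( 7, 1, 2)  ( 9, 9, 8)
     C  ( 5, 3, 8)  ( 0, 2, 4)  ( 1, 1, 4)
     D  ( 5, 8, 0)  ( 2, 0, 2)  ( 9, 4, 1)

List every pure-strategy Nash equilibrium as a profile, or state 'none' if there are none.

(A,P,X): NE
(A,P,Y): not NE [P1→B gives 9>3; P2→R gives 7>3; P3→X gives 8>7]
(A,Q,X): not NE [P1→C gives 9>0]
(A,Q,Y): not NE [P1→B gives 7>3; P2→R gives 7>6; P3→X gives 6>3]
(A,R,X): not NE [P1→B gives 9>8; P2→Q gives 9>2]
(A,R,Y): not NE [P1→D gives 9>6; P3→X gives 6>0]
(B,P,X): not NE [P1→A gives 11>6; P2→Q gives 6>4; P3→Y gives 1>0]
(B,P,Y): not NE [P2→R gives 9>0]
(B,Q,X): not NE [P1→C gives 9>8]
(B,Q,Y): not NE [P2→R gives 9>1; P3→X gives 7>2]
(B,R,X): not NE [P2→Q gives 6>5]
(B,R,Y): not NE [P3→X gives 9>8]
(C,P,X): not NE [P1→A gives 11>9; P2→Q gives 9>2]
(C,P,Y): not NE [P1→B gives 9>5]
(C,Q,X): not NE [P3→Y gives 4>1]
(C,Q,Y): not NE [P1→B gives 7>0; P2→P gives 3>2]
(C,R,X): not NE [P1→B gives 9>1; P2→Q gives 9>6]
(C,R,Y): not NE [P1→D gives 9>1; P2→P gives 3>1; P3→X gives 8>4]
(D,P,X): not NE [P1→A gives 11>4]
(D,P,Y): not NE [P1→B gives 9>5; P3→X gives 3>0]
(D,Q,X): not NE [P1→C gives 9>8; P2→P gives 9>5]
(D,Q,Y): not NE [P1→B gives 7>2; P2→P gives 8>0; P3→X gives 3>2]
(D,R,X): not NE [P1→B gives 9>1; P2→P gives 9>6]
(D,R,Y): not NE [P2→P gives 8>4; P3→X gives 2>1]

PSNE = {(A,P,X)}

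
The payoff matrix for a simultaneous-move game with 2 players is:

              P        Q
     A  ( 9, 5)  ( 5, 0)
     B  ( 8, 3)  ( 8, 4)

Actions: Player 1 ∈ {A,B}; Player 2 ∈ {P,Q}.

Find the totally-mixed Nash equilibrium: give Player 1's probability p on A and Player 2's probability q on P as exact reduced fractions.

P1 indiff ⇒ q·9+(1-q)·5 = q·8+(1-q)·8 ⇒ q(1) = (1-q)(3) ⇒ q = 3/4
P2 indiff ⇒ p·5+(1-p)·3 = p·0+(1-p)·4 ⇒ p(5) = (1-p)(1) ⇒ p = 1/6

p=1/6, q=3/4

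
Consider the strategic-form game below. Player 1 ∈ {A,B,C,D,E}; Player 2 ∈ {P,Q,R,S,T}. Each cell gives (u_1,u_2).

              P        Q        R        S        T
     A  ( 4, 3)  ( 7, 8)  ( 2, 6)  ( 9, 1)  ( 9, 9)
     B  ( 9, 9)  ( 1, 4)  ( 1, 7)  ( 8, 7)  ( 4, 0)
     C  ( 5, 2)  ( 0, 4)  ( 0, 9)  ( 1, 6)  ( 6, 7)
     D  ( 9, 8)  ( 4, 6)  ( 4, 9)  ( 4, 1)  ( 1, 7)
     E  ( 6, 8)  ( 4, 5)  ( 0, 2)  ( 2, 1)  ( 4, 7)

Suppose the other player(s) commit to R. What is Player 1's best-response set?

u_1(A vs R) = 2
u_1(B vs R) = 1
u_1(C vs R) = 0
u_1(D vs R) = 4
u_1(E vs R) = 0
max payoff 4 at {D}

P1 best: {D}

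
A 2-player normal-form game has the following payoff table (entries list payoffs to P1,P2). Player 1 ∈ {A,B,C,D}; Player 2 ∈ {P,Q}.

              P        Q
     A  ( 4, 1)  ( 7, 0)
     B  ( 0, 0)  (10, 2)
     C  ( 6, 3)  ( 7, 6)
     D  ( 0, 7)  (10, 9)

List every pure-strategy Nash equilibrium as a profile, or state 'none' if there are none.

PSNE = {(B,Q), (D,Q)}

(A,P): not NE [P1→C gives 6>4]
(A,Q): not NE [P1→D gives 10>7; P2→P gives 1>0]
(B,P): not NE [P1→C gives 6>0; P2→Q gives 2>0]
(B,Q): NE
(C,P): not NE [P2→Q gives 6>3]
(C,Q): not NE [P1→D gives 10>7]
(D,P): not NE [P1→C gives 6>0; P2→Q gives 9>7]
(D,Q): NE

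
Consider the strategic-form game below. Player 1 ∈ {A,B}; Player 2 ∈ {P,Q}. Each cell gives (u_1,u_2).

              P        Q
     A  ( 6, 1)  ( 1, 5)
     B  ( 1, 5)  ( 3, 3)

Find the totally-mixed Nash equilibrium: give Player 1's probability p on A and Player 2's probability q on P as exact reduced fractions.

P1 indiff ⇒ q·6+(1-q)·1 = q·1+(1-q)·3 ⇒ q(5) = (1-q)(2) ⇒ q = 2/7
P2 indiff ⇒ p·1+(1-p)·5 = p·5+(1-p)·3 ⇒ p(-4) = (1-p)(-2) ⇒ p = 1/3

P1 mixes 1/3 on A; P2 mixes 2/7 on P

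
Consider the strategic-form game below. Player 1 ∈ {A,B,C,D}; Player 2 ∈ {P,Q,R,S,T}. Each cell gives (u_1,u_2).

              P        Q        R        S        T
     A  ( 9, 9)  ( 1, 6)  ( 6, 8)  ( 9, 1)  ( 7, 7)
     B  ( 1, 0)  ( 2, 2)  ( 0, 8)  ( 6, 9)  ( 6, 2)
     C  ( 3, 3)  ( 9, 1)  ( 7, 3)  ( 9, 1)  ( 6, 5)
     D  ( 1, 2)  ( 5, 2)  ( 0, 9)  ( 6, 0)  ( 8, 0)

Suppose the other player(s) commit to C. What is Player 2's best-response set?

u_2(P vs C) = 3
u_2(Q vs C) = 1
u_2(R vs C) = 3
u_2(S vs C) = 1
u_2(T vs C) = 5
max payoff 5 at {T}

argmax u_2 = {T}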